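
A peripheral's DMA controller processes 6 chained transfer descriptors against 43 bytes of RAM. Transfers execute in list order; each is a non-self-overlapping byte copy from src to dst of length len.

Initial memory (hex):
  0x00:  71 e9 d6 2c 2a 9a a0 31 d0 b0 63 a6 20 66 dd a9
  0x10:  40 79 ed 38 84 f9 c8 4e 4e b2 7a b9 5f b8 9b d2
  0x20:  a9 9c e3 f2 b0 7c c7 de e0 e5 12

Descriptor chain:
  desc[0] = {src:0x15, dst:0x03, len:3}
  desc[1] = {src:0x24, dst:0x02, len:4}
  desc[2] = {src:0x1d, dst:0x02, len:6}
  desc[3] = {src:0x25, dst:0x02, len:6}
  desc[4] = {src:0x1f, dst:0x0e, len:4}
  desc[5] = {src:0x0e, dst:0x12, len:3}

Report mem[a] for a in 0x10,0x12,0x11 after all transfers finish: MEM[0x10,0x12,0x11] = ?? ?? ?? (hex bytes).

  after D0: wrote 3B at 0x03 = f9c84e
  after D1: wrote 4B at 0x02 = b07cc7de
  after D2: wrote 6B at 0x02 = b89bd2a99ce3
  after D3: wrote 6B at 0x02 = 7cc7dee0e512
  after D4: wrote 4B at 0x0e = d2a99ce3
  after D5: wrote 3B at 0x12 = d2a99c
query mem[0x10]=0x9c, mem[0x12]=0xd2, mem[0x11]=0xe3

MEM[0x10,0x12,0x11] = 9c d2 e3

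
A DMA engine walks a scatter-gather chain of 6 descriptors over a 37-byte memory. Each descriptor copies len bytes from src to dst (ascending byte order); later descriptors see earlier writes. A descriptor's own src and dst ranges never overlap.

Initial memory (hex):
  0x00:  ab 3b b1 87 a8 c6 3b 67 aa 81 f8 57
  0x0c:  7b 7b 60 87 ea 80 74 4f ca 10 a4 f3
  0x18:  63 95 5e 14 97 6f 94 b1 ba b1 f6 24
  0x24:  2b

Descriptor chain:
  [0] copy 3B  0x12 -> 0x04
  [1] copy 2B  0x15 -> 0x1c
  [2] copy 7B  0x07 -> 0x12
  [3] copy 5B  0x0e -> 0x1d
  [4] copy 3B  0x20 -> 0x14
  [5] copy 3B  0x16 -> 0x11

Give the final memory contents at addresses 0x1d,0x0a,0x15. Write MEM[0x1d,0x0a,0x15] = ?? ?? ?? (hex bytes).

MEM[0x1d,0x0a,0x15] = 60 f8 67

  after D0: wrote 3B at 0x04 = 744fca
  after D1: wrote 2B at 0x1c = 10a4
  after D2: wrote 7B at 0x12 = 67aa81f8577b7b
  after D3: wrote 5B at 0x1d = 6087ea8067
  after D4: wrote 3B at 0x14 = 8067f6
  after D5: wrote 3B at 0x11 = f67b7b
query mem[0x1d]=0x60, mem[0x0a]=0xf8, mem[0x15]=0x67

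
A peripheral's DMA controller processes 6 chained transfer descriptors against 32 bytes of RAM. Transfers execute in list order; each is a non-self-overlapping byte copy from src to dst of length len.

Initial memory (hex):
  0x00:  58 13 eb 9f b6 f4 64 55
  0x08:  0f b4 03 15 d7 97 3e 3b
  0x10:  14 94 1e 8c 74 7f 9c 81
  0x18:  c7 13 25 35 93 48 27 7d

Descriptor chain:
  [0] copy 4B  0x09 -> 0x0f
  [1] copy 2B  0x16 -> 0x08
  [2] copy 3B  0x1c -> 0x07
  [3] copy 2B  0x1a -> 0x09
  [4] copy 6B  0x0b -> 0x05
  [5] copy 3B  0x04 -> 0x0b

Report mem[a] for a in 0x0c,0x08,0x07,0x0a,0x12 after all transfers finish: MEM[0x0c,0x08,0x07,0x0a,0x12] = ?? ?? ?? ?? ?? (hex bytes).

#0 dst[0x0f+4] := {0xb4,0x03,0x15,0xd7}
#1 dst[0x08+2] := {0x9c,0x81}
#2 dst[0x07+3] := {0x93,0x48,0x27}
#3 dst[0x09+2] := {0x25,0x35}
#4 dst[0x05+6] := {0x15,0xd7,0x97,0x3e,0xb4,0x03}
#5 dst[0x0b+3] := {0xb6,0x15,0xd7}
query mem[0x0c]=0x15, mem[0x08]=0x3e, mem[0x07]=0x97, mem[0x0a]=0x03, mem[0x12]=0xd7

MEM[0x0c,0x08,0x07,0x0a,0x12] = 15 3e 97 03 d7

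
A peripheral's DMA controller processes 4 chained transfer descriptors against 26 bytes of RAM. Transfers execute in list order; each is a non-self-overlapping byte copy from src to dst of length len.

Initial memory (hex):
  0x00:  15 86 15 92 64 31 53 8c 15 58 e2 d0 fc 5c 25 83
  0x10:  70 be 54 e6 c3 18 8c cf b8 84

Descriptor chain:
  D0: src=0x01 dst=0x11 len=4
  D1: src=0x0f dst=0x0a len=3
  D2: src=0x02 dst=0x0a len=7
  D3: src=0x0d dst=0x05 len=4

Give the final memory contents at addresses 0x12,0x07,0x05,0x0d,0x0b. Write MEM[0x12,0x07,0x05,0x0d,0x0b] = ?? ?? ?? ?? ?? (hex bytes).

#0 dst[0x11+4] := {0x86,0x15,0x92,0x64}
#1 dst[0x0a+3] := {0x83,0x70,0x86}
#2 dst[0x0a+7] := {0x15,0x92,0x64,0x31,0x53,0x8c,0x15}
#3 dst[0x05+4] := {0x31,0x53,0x8c,0x15}
query mem[0x12]=0x15, mem[0x07]=0x8c, mem[0x05]=0x31, mem[0x0d]=0x31, mem[0x0b]=0x92

MEM[0x12,0x07,0x05,0x0d,0x0b] = 15 8c 31 31 92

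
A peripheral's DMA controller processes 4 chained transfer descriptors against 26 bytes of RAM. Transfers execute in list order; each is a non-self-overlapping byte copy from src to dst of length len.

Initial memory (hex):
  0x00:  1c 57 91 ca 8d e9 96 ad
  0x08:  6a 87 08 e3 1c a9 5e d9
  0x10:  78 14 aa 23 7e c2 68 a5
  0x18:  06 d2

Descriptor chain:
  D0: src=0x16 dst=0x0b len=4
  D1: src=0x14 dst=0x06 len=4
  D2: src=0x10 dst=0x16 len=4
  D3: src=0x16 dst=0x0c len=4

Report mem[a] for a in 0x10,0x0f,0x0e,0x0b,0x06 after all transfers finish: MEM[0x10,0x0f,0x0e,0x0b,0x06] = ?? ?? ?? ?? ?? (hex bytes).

MEM[0x10,0x0f,0x0e,0x0b,0x06] = 78 23 aa 68 7e

#0 dst[0x0b+4] := {0x68,0xa5,0x06,0xd2}
#1 dst[0x06+4] := {0x7e,0xc2,0x68,0xa5}
#2 dst[0x16+4] := {0x78,0x14,0xaa,0x23}
#3 dst[0x0c+4] := {0x78,0x14,0xaa,0x23}
query mem[0x10]=0x78, mem[0x0f]=0x23, mem[0x0e]=0xaa, mem[0x0b]=0x68, mem[0x06]=0x7e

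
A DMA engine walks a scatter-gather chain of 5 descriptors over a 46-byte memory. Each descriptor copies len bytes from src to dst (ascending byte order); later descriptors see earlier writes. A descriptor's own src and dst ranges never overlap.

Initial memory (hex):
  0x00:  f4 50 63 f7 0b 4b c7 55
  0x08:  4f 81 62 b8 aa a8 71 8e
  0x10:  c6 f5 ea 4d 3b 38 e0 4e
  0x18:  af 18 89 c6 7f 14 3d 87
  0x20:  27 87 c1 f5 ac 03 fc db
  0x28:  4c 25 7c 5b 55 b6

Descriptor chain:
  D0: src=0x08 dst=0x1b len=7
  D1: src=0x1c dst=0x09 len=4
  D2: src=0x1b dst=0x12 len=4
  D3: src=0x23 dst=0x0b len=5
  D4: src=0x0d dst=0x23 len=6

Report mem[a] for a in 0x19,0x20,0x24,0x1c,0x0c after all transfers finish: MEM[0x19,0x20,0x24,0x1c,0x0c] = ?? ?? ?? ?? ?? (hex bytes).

MEM[0x19,0x20,0x24,0x1c,0x0c] = 18 a8 fc 81 ac

[0] 0x08->0x1b len=7 : 4f 81 62 b8 aa a8 71
[1] 0x1c->0x09 len=4 : 81 62 b8 aa
[2] 0x1b->0x12 len=4 : 4f 81 62 b8
[3] 0x23->0x0b len=5 : f5 ac 03 fc db
[4] 0x0d->0x23 len=6 : 03 fc db c6 f5 4f
query mem[0x19]=0x18, mem[0x20]=0xa8, mem[0x24]=0xfc, mem[0x1c]=0x81, mem[0x0c]=0xac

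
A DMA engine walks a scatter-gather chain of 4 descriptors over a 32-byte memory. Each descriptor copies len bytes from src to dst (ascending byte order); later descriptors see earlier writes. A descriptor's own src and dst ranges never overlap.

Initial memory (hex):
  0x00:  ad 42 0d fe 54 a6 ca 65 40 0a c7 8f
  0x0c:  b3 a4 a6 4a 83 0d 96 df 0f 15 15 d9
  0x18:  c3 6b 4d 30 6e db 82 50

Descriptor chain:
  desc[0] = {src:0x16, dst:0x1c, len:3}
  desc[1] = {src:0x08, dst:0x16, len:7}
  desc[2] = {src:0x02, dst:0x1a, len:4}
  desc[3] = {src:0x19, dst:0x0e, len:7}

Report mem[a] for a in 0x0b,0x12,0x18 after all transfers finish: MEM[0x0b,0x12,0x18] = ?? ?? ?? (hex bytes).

MEM[0x0b,0x12,0x18] = 8f a6 c7

[0] 0x16->0x1c len=3 : 15 d9 c3
[1] 0x08->0x16 len=7 : 40 0a c7 8f b3 a4 a6
[2] 0x02->0x1a len=4 : 0d fe 54 a6
[3] 0x19->0x0e len=7 : 8f 0d fe 54 a6 c3 50
query mem[0x0b]=0x8f, mem[0x12]=0xa6, mem[0x18]=0xc7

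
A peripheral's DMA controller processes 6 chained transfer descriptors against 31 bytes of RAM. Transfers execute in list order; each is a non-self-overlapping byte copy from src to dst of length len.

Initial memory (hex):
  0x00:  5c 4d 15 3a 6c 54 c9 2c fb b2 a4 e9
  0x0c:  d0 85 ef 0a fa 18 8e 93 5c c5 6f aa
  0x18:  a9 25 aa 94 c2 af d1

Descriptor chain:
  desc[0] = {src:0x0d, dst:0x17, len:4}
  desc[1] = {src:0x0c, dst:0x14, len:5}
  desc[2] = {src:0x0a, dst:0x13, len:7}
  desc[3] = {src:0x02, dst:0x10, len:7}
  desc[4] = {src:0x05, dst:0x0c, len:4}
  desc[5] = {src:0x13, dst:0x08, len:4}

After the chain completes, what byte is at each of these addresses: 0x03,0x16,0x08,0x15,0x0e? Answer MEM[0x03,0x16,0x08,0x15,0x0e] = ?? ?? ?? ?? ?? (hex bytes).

D0: mem[0x17..0x1a] <- [85 ef 0a fa]
D1: mem[0x14..0x18] <- [d0 85 ef 0a fa]
D2: mem[0x13..0x19] <- [a4 e9 d0 85 ef 0a fa]
D3: mem[0x10..0x16] <- [15 3a 6c 54 c9 2c fb]
D4: mem[0x0c..0x0f] <- [54 c9 2c fb]
D5: mem[0x08..0x0b] <- [54 c9 2c fb]
query mem[0x03]=0x3a, mem[0x16]=0xfb, mem[0x08]=0x54, mem[0x15]=0x2c, mem[0x0e]=0x2c

MEM[0x03,0x16,0x08,0x15,0x0e] = 3a fb 54 2c 2c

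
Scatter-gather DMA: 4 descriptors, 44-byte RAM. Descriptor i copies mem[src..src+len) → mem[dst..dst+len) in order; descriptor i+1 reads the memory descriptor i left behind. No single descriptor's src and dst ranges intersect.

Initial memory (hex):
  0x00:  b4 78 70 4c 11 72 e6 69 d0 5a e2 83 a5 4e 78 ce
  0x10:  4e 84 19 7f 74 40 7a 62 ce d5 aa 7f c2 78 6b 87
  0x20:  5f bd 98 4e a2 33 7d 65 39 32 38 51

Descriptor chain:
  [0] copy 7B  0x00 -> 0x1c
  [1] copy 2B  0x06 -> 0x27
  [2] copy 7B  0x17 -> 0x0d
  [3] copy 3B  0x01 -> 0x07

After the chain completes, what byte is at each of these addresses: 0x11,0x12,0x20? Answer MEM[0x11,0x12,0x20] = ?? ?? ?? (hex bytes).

MEM[0x11,0x12,0x20] = 7f b4 11

D0: mem[0x1c..0x22] <- [b4 78 70 4c 11 72 e6]
D1: mem[0x27..0x28] <- [e6 69]
D2: mem[0x0d..0x13] <- [62 ce d5 aa 7f b4 78]
D3: mem[0x07..0x09] <- [78 70 4c]
query mem[0x11]=0x7f, mem[0x12]=0xb4, mem[0x20]=0x11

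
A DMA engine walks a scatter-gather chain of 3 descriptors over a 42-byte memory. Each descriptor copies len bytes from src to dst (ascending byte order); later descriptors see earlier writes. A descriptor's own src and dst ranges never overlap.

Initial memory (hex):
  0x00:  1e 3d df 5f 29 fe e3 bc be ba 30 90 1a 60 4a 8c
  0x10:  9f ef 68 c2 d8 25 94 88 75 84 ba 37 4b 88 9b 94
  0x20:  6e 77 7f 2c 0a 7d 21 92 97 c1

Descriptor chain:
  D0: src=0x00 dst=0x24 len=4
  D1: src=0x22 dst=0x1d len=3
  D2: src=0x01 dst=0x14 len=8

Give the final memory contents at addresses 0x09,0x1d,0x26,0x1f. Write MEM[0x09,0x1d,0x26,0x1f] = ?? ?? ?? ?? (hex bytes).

D0: mem[0x24..0x27] <- [1e 3d df 5f]
D1: mem[0x1d..0x1f] <- [7f 2c 1e]
D2: mem[0x14..0x1b] <- [3d df 5f 29 fe e3 bc be]
query mem[0x09]=0xba, mem[0x1d]=0x7f, mem[0x26]=0xdf, mem[0x1f]=0x1e

MEM[0x09,0x1d,0x26,0x1f] = ba 7f df 1e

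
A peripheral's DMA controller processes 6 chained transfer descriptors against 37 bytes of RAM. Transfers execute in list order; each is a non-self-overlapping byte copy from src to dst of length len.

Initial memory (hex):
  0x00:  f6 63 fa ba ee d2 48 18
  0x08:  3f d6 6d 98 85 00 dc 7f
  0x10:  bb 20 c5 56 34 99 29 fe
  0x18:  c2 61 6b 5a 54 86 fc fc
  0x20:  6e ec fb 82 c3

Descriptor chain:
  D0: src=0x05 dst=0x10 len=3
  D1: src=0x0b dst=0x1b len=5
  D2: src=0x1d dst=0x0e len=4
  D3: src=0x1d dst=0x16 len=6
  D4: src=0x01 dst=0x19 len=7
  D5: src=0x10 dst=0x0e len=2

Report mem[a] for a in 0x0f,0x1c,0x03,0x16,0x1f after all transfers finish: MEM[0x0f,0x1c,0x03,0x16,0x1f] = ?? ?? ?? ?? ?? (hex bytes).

MEM[0x0f,0x1c,0x03,0x16,0x1f] = 6e ee ba 00 18

  after D0: wrote 3B at 0x10 = d24818
  after D1: wrote 5B at 0x1b = 988500dc7f
  after D2: wrote 4B at 0x0e = 00dc7f6e
  after D3: wrote 6B at 0x16 = 00dc7f6eecfb
  after D4: wrote 7B at 0x19 = 63fabaeed24818
  after D5: wrote 2B at 0x0e = 7f6e
query mem[0x0f]=0x6e, mem[0x1c]=0xee, mem[0x03]=0xba, mem[0x16]=0x00, mem[0x1f]=0x18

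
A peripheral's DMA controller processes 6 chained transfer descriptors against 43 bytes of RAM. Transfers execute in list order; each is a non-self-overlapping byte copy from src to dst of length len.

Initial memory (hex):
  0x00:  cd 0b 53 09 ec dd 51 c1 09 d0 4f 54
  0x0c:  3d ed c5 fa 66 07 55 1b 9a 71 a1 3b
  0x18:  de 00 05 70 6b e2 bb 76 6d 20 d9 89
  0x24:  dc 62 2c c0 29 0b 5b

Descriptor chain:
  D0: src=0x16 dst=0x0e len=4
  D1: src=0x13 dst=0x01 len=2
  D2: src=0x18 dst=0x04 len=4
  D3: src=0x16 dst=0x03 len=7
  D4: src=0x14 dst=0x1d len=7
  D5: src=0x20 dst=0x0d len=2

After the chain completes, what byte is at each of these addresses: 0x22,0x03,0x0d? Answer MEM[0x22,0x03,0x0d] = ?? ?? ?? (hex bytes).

MEM[0x22,0x03,0x0d] = 00 a1 3b

#0 dst[0x0e+4] := {0xa1,0x3b,0xde,0x00}
#1 dst[0x01+2] := {0x1b,0x9a}
#2 dst[0x04+4] := {0xde,0x00,0x05,0x70}
#3 dst[0x03+7] := {0xa1,0x3b,0xde,0x00,0x05,0x70,0x6b}
#4 dst[0x1d+7] := {0x9a,0x71,0xa1,0x3b,0xde,0x00,0x05}
#5 dst[0x0d+2] := {0x3b,0xde}
query mem[0x22]=0x00, mem[0x03]=0xa1, mem[0x0d]=0x3b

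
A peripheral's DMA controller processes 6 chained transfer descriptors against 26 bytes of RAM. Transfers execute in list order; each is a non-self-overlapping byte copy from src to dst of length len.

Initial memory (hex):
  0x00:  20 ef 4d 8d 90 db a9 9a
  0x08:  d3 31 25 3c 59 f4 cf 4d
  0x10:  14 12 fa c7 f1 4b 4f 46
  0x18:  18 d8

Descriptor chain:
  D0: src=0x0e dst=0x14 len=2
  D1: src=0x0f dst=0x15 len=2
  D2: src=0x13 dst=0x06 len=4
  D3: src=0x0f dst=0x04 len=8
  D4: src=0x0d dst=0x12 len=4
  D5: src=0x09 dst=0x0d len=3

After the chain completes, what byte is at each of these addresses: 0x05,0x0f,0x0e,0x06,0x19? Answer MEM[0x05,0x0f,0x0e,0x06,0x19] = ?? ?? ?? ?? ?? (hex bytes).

MEM[0x05,0x0f,0x0e,0x06,0x19] = 14 14 4d 12 d8

[0] 0x0e->0x14 len=2 : cf 4d
[1] 0x0f->0x15 len=2 : 4d 14
[2] 0x13->0x06 len=4 : c7 cf 4d 14
[3] 0x0f->0x04 len=8 : 4d 14 12 fa c7 cf 4d 14
[4] 0x0d->0x12 len=4 : f4 cf 4d 14
[5] 0x09->0x0d len=3 : cf 4d 14
query mem[0x05]=0x14, mem[0x0f]=0x14, mem[0x0e]=0x4d, mem[0x06]=0x12, mem[0x19]=0xd8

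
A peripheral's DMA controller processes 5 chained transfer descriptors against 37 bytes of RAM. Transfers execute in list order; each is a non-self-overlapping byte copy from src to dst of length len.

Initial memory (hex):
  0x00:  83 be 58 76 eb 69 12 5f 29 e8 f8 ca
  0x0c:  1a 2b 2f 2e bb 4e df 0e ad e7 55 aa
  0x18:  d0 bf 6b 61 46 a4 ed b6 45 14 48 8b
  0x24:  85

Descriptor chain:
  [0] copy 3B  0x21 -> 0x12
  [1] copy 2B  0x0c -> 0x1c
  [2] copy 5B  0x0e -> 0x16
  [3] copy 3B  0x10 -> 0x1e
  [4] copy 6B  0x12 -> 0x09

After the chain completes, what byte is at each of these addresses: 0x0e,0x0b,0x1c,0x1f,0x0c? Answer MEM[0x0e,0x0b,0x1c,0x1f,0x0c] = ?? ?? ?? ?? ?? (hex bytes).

MEM[0x0e,0x0b,0x1c,0x1f,0x0c] = 2e 8b 1a 4e e7

D0: mem[0x12..0x14] <- [14 48 8b]
D1: mem[0x1c..0x1d] <- [1a 2b]
D2: mem[0x16..0x1a] <- [2f 2e bb 4e 14]
D3: mem[0x1e..0x20] <- [bb 4e 14]
D4: mem[0x09..0x0e] <- [14 48 8b e7 2f 2e]
query mem[0x0e]=0x2e, mem[0x0b]=0x8b, mem[0x1c]=0x1a, mem[0x1f]=0x4e, mem[0x0c]=0xe7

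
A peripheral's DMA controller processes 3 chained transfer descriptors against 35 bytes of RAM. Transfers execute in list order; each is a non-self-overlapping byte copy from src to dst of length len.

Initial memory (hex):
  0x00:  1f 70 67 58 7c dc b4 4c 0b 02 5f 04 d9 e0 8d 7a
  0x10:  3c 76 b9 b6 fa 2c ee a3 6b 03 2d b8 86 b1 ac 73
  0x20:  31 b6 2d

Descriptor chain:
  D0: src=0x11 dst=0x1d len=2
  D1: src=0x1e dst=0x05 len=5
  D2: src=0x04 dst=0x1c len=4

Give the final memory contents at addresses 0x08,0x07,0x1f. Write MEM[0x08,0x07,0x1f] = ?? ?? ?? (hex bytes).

MEM[0x08,0x07,0x1f] = b6 31 31

[0] 0x11->0x1d len=2 : 76 b9
[1] 0x1e->0x05 len=5 : b9 73 31 b6 2d
[2] 0x04->0x1c len=4 : 7c b9 73 31
query mem[0x08]=0xb6, mem[0x07]=0x31, mem[0x1f]=0x31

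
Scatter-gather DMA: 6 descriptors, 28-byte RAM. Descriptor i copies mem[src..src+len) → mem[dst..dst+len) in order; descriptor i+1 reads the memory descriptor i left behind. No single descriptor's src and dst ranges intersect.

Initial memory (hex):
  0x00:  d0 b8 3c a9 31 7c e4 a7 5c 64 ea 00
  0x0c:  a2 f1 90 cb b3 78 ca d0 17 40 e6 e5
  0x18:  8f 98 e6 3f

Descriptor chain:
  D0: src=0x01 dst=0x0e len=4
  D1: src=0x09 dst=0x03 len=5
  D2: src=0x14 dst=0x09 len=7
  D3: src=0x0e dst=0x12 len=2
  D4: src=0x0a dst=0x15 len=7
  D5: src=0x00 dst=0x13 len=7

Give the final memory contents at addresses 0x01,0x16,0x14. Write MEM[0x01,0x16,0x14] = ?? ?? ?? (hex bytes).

MEM[0x01,0x16,0x14] = b8 64 b8

#0 dst[0x0e+4] := {0xb8,0x3c,0xa9,0x31}
#1 dst[0x03+5] := {0x64,0xea,0x00,0xa2,0xf1}
#2 dst[0x09+7] := {0x17,0x40,0xe6,0xe5,0x8f,0x98,0xe6}
#3 dst[0x12+2] := {0x98,0xe6}
#4 dst[0x15+7] := {0x40,0xe6,0xe5,0x8f,0x98,0xe6,0xa9}
#5 dst[0x13+7] := {0xd0,0xb8,0x3c,0x64,0xea,0x00,0xa2}
query mem[0x01]=0xb8, mem[0x16]=0x64, mem[0x14]=0xb8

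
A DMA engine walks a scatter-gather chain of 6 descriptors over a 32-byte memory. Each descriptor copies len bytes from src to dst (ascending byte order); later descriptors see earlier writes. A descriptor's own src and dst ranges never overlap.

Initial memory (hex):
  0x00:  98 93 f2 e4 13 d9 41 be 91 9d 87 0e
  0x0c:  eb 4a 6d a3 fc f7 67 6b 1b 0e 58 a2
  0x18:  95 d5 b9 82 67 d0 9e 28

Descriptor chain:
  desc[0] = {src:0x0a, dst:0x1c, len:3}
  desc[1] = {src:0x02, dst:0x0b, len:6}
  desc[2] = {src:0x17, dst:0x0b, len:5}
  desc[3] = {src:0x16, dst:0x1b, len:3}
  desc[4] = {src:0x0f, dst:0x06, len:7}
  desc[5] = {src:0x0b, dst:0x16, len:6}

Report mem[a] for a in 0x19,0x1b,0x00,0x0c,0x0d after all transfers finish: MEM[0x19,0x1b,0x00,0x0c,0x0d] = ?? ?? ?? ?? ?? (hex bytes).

  after D0: wrote 3B at 0x1c = 870eeb
  after D1: wrote 6B at 0x0b = f2e413d941be
  after D2: wrote 5B at 0x0b = a295d5b982
  after D3: wrote 3B at 0x1b = 58a295
  after D4: wrote 7B at 0x06 = 82bef7676b1b0e
  after D5: wrote 6B at 0x16 = 1b0ed5b982be
query mem[0x19]=0xb9, mem[0x1b]=0xbe, mem[0x00]=0x98, mem[0x0c]=0x0e, mem[0x0d]=0xd5

MEM[0x19,0x1b,0x00,0x0c,0x0d] = b9 be 98 0e d5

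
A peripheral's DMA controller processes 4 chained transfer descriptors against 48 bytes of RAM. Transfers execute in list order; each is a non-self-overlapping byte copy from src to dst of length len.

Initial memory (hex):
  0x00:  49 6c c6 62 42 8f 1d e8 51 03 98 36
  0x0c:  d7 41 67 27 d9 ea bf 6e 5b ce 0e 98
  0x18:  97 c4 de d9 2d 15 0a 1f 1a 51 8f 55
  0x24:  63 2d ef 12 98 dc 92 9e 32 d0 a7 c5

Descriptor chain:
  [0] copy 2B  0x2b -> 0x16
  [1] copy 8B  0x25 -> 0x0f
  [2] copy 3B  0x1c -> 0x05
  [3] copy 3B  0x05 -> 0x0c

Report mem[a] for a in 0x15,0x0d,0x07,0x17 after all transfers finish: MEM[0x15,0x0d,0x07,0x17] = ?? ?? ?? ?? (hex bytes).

MEM[0x15,0x0d,0x07,0x17] = 9e 15 0a 32

[0] 0x2b->0x16 len=2 : 9e 32
[1] 0x25->0x0f len=8 : 2d ef 12 98 dc 92 9e 32
[2] 0x1c->0x05 len=3 : 2d 15 0a
[3] 0x05->0x0c len=3 : 2d 15 0a
query mem[0x15]=0x9e, mem[0x0d]=0x15, mem[0x07]=0x0a, mem[0x17]=0x32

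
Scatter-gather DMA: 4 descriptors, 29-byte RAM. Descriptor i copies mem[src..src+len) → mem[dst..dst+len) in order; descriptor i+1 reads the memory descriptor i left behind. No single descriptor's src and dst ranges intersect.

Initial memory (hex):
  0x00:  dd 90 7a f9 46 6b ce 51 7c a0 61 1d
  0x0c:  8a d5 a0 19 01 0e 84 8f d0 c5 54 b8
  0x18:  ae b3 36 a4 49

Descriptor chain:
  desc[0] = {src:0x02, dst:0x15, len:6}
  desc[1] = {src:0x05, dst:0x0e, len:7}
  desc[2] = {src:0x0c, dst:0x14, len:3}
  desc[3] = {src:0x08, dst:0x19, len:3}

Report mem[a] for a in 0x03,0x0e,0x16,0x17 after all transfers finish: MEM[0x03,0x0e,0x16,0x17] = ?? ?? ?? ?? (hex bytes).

MEM[0x03,0x0e,0x16,0x17] = f9 6b 6b 46

#0 dst[0x15+6] := {0x7a,0xf9,0x46,0x6b,0xce,0x51}
#1 dst[0x0e+7] := {0x6b,0xce,0x51,0x7c,0xa0,0x61,0x1d}
#2 dst[0x14+3] := {0x8a,0xd5,0x6b}
#3 dst[0x19+3] := {0x7c,0xa0,0x61}
query mem[0x03]=0xf9, mem[0x0e]=0x6b, mem[0x16]=0x6b, mem[0x17]=0x46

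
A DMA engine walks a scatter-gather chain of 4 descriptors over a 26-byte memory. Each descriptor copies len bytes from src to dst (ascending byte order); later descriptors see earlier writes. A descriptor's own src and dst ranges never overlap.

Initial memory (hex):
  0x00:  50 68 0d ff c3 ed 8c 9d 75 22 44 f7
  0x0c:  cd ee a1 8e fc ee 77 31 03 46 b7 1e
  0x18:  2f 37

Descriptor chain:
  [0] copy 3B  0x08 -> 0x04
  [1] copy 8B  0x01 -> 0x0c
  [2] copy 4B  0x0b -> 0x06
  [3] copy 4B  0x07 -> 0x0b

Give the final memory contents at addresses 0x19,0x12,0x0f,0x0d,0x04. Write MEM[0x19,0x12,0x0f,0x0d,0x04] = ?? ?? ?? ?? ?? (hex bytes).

[0] 0x08->0x04 len=3 : 75 22 44
[1] 0x01->0x0c len=8 : 68 0d ff 75 22 44 9d 75
[2] 0x0b->0x06 len=4 : f7 68 0d ff
[3] 0x07->0x0b len=4 : 68 0d ff 44
query mem[0x19]=0x37, mem[0x12]=0x9d, mem[0x0f]=0x75, mem[0x0d]=0xff, mem[0x04]=0x75

MEM[0x19,0x12,0x0f,0x0d,0x04] = 37 9d 75 ff 75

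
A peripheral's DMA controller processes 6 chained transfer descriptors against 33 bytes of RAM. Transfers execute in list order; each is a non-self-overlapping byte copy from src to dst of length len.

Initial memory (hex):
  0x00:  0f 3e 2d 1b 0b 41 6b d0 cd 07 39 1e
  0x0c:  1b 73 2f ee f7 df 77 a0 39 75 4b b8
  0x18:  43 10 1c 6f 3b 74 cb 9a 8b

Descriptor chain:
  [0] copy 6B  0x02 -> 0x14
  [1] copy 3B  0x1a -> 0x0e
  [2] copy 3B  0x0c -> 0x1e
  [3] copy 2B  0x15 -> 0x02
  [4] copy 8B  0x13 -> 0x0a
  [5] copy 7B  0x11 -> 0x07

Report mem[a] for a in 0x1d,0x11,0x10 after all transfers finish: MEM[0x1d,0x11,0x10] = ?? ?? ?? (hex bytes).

  after D0: wrote 6B at 0x14 = 2d1b0b416bd0
  after D1: wrote 3B at 0x0e = 1c6f3b
  after D2: wrote 3B at 0x1e = 1b731c
  after D3: wrote 2B at 0x02 = 1b0b
  after D4: wrote 8B at 0x0a = a02d1b0b416bd01c
  after D5: wrote 7B at 0x07 = 1c77a02d1b0b41
query mem[0x1d]=0x74, mem[0x11]=0x1c, mem[0x10]=0xd0

MEM[0x1d,0x11,0x10] = 74 1c d0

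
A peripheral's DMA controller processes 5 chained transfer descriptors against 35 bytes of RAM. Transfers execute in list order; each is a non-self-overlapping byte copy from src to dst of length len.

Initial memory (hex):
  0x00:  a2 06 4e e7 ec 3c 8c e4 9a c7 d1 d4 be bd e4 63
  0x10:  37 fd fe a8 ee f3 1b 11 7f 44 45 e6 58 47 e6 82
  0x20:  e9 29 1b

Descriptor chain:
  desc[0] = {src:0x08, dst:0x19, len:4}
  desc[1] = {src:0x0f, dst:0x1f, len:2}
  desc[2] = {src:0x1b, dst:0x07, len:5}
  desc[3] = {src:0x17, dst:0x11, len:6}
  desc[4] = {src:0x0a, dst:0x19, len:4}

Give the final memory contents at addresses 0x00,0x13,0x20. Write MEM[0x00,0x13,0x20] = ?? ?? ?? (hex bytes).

MEM[0x00,0x13,0x20] = a2 9a 37

[0] 0x08->0x19 len=4 : 9a c7 d1 d4
[1] 0x0f->0x1f len=2 : 63 37
[2] 0x1b->0x07 len=5 : d1 d4 47 e6 63
[3] 0x17->0x11 len=6 : 11 7f 9a c7 d1 d4
[4] 0x0a->0x19 len=4 : e6 63 be bd
query mem[0x00]=0xa2, mem[0x13]=0x9a, mem[0x20]=0x37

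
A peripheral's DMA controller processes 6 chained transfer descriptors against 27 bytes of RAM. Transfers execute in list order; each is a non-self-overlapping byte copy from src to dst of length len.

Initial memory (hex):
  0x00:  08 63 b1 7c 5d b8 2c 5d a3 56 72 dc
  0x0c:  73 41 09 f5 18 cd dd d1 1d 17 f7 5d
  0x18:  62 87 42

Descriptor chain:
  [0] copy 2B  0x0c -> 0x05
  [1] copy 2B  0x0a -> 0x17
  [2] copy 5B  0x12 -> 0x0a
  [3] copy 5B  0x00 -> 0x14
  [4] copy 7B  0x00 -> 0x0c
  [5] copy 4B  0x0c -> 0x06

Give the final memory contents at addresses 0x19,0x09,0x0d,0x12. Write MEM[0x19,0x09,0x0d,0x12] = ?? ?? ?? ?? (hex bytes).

MEM[0x19,0x09,0x0d,0x12] = 87 7c 63 41

D0: mem[0x05..0x06] <- [73 41]
D1: mem[0x17..0x18] <- [72 dc]
D2: mem[0x0a..0x0e] <- [dd d1 1d 17 f7]
D3: mem[0x14..0x18] <- [08 63 b1 7c 5d]
D4: mem[0x0c..0x12] <- [08 63 b1 7c 5d 73 41]
D5: mem[0x06..0x09] <- [08 63 b1 7c]
query mem[0x19]=0x87, mem[0x09]=0x7c, mem[0x0d]=0x63, mem[0x12]=0x41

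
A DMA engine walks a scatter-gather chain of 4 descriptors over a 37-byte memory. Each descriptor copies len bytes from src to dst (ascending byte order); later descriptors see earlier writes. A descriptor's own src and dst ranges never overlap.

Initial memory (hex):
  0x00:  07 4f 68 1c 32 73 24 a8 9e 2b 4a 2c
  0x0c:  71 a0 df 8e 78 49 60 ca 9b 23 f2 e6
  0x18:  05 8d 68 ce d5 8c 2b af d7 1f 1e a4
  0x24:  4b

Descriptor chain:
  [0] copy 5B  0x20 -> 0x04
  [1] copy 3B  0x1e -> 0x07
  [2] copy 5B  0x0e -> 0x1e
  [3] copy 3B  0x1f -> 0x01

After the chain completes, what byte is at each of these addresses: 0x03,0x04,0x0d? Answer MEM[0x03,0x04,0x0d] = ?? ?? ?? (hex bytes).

MEM[0x03,0x04,0x0d] = 49 d7 a0

  after D0: wrote 5B at 0x04 = d71f1ea44b
  after D1: wrote 3B at 0x07 = 2bafd7
  after D2: wrote 5B at 0x1e = df8e784960
  after D3: wrote 3B at 0x01 = 8e7849
query mem[0x03]=0x49, mem[0x04]=0xd7, mem[0x0d]=0xa0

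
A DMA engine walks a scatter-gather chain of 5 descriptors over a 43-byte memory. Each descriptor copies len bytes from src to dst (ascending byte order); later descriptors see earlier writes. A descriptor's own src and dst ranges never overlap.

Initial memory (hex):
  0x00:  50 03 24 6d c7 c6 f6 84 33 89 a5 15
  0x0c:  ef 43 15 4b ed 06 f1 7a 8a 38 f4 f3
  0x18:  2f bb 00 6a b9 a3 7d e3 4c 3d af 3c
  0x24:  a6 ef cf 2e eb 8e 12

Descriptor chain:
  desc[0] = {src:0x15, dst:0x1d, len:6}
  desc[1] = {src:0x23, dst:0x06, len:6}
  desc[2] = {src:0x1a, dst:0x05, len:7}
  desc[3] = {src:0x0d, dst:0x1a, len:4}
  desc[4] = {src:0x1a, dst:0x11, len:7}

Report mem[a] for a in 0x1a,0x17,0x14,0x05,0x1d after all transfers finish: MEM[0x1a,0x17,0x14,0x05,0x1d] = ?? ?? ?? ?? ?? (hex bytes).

D0: mem[0x1d..0x22] <- [38 f4 f3 2f bb 00]
D1: mem[0x06..0x0b] <- [3c a6 ef cf 2e eb]
D2: mem[0x05..0x0b] <- [00 6a b9 38 f4 f3 2f]
D3: mem[0x1a..0x1d] <- [43 15 4b ed]
D4: mem[0x11..0x17] <- [43 15 4b ed f4 f3 2f]
query mem[0x1a]=0x43, mem[0x17]=0x2f, mem[0x14]=0xed, mem[0x05]=0x00, mem[0x1d]=0xed

MEM[0x1a,0x17,0x14,0x05,0x1d] = 43 2f ed 00 ed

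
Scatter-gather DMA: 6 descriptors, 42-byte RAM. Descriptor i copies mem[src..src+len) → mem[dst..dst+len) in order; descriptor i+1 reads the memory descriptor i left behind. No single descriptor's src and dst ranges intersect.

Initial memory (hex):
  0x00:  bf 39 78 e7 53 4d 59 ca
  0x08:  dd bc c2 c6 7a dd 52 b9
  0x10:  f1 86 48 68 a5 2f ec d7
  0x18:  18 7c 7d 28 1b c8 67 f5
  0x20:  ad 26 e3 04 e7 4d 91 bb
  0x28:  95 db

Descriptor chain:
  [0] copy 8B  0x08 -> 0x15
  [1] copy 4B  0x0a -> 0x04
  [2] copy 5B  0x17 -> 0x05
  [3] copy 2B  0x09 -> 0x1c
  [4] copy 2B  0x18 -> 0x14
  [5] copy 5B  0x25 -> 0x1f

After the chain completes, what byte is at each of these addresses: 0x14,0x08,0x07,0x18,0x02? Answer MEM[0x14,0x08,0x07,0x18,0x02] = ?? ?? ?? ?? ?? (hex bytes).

  after D0: wrote 8B at 0x15 = ddbcc2c67add52b9
  after D1: wrote 4B at 0x04 = c2c67add
  after D2: wrote 5B at 0x05 = c2c67add52
  after D3: wrote 2B at 0x1c = 52c2
  after D4: wrote 2B at 0x14 = c67a
  after D5: wrote 5B at 0x1f = 4d91bb95db
query mem[0x14]=0xc6, mem[0x08]=0xdd, mem[0x07]=0x7a, mem[0x18]=0xc6, mem[0x02]=0x78

MEM[0x14,0x08,0x07,0x18,0x02] = c6 dd 7a c6 78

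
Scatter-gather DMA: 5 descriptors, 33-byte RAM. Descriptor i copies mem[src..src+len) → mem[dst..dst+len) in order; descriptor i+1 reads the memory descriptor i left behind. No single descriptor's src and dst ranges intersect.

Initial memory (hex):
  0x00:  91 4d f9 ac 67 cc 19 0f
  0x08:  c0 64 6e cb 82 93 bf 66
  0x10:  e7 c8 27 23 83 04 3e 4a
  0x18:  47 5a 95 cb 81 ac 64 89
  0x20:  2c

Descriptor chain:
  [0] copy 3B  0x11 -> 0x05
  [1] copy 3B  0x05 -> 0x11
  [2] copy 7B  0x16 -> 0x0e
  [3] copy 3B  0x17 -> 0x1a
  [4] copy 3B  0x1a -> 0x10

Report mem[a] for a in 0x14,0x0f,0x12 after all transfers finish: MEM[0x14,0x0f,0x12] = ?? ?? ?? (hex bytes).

#0 dst[0x05+3] := {0xc8,0x27,0x23}
#1 dst[0x11+3] := {0xc8,0x27,0x23}
#2 dst[0x0e+7] := {0x3e,0x4a,0x47,0x5a,0x95,0xcb,0x81}
#3 dst[0x1a+3] := {0x4a,0x47,0x5a}
#4 dst[0x10+3] := {0x4a,0x47,0x5a}
query mem[0x14]=0x81, mem[0x0f]=0x4a, mem[0x12]=0x5a

MEM[0x14,0x0f,0x12] = 81 4a 5a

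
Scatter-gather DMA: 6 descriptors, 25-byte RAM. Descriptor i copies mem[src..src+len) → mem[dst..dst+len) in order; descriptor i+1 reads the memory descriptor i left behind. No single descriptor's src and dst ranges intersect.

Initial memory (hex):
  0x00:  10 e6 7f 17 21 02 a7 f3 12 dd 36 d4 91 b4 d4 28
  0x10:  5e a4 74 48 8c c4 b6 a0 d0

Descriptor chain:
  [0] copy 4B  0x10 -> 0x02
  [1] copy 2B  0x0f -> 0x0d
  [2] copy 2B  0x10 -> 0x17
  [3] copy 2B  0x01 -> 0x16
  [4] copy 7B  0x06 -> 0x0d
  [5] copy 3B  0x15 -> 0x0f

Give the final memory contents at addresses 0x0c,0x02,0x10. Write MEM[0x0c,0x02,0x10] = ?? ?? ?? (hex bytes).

#0 dst[0x02+4] := {0x5e,0xa4,0x74,0x48}
#1 dst[0x0d+2] := {0x28,0x5e}
#2 dst[0x17+2] := {0x5e,0xa4}
#3 dst[0x16+2] := {0xe6,0x5e}
#4 dst[0x0d+7] := {0xa7,0xf3,0x12,0xdd,0x36,0xd4,0x91}
#5 dst[0x0f+3] := {0xc4,0xe6,0x5e}
query mem[0x0c]=0x91, mem[0x02]=0x5e, mem[0x10]=0xe6

MEM[0x0c,0x02,0x10] = 91 5e e6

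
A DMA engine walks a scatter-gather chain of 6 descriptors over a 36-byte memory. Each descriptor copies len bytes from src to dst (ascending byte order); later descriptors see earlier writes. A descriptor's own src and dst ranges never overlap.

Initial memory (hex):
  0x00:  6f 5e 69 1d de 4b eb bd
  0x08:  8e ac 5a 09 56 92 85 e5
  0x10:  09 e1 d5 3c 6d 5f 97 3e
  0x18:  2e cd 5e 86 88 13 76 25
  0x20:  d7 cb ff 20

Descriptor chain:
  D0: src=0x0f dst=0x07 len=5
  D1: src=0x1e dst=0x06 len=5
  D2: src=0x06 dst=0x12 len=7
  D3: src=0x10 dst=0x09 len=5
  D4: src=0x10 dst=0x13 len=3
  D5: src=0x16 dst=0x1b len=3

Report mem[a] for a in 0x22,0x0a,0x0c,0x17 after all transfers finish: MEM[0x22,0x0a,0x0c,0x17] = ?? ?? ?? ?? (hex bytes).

MEM[0x22,0x0a,0x0c,0x17] = ff e1 25 3c

D0: mem[0x07..0x0b] <- [e5 09 e1 d5 3c]
D1: mem[0x06..0x0a] <- [76 25 d7 cb ff]
D2: mem[0x12..0x18] <- [76 25 d7 cb ff 3c 56]
D3: mem[0x09..0x0d] <- [09 e1 76 25 d7]
D4: mem[0x13..0x15] <- [09 e1 76]
D5: mem[0x1b..0x1d] <- [ff 3c 56]
query mem[0x22]=0xff, mem[0x0a]=0xe1, mem[0x0c]=0x25, mem[0x17]=0x3c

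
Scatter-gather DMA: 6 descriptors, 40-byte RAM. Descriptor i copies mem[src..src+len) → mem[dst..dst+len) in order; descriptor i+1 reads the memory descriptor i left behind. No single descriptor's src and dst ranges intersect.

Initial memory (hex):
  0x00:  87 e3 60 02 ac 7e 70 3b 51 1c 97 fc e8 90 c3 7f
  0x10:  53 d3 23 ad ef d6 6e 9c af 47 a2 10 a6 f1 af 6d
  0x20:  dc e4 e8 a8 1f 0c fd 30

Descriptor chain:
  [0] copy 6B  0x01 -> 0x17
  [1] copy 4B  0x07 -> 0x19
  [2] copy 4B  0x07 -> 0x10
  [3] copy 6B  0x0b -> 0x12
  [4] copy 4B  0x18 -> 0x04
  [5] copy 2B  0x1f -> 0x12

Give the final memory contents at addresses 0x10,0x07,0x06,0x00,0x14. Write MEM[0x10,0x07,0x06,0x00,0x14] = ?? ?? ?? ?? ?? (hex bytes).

MEM[0x10,0x07,0x06,0x00,0x14] = 3b 1c 51 87 90

[0] 0x01->0x17 len=6 : e3 60 02 ac 7e 70
[1] 0x07->0x19 len=4 : 3b 51 1c 97
[2] 0x07->0x10 len=4 : 3b 51 1c 97
[3] 0x0b->0x12 len=6 : fc e8 90 c3 7f 3b
[4] 0x18->0x04 len=4 : 60 3b 51 1c
[5] 0x1f->0x12 len=2 : 6d dc
query mem[0x10]=0x3b, mem[0x07]=0x1c, mem[0x06]=0x51, mem[0x00]=0x87, mem[0x14]=0x90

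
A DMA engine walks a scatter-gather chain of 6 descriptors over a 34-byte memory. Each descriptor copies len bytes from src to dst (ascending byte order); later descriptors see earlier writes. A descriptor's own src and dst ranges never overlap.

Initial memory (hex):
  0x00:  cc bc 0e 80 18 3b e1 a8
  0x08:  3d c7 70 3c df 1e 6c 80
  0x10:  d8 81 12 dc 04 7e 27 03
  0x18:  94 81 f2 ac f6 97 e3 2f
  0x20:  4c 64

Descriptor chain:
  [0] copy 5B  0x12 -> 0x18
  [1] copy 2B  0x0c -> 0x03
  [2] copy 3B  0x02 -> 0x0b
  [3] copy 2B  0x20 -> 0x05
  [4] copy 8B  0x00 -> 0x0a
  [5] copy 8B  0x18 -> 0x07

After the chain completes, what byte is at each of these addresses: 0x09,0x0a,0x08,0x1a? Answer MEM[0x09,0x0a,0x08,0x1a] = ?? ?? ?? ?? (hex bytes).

[0] 0x12->0x18 len=5 : 12 dc 04 7e 27
[1] 0x0c->0x03 len=2 : df 1e
[2] 0x02->0x0b len=3 : 0e df 1e
[3] 0x20->0x05 len=2 : 4c 64
[4] 0x00->0x0a len=8 : cc bc 0e df 1e 4c 64 a8
[5] 0x18->0x07 len=8 : 12 dc 04 7e 27 97 e3 2f
query mem[0x09]=0x04, mem[0x0a]=0x7e, mem[0x08]=0xdc, mem[0x1a]=0x04

MEM[0x09,0x0a,0x08,0x1a] = 04 7e dc 04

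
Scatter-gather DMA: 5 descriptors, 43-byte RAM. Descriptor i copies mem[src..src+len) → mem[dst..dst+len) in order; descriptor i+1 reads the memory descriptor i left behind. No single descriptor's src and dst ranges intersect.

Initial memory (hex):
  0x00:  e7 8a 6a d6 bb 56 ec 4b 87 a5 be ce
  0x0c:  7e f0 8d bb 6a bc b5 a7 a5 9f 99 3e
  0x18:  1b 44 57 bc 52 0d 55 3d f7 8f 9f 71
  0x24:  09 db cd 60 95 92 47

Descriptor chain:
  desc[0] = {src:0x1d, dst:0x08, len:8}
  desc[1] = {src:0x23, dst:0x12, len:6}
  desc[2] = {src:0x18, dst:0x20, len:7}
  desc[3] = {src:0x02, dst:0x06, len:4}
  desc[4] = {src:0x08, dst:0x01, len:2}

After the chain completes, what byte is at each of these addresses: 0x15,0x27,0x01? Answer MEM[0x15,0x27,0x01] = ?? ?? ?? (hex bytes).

D0: mem[0x08..0x0f] <- [0d 55 3d f7 8f 9f 71 09]
D1: mem[0x12..0x17] <- [71 09 db cd 60 95]
D2: mem[0x20..0x26] <- [1b 44 57 bc 52 0d 55]
D3: mem[0x06..0x09] <- [6a d6 bb 56]
D4: mem[0x01..0x02] <- [bb 56]
query mem[0x15]=0xcd, mem[0x27]=0x60, mem[0x01]=0xbb

MEM[0x15,0x27,0x01] = cd 60 bb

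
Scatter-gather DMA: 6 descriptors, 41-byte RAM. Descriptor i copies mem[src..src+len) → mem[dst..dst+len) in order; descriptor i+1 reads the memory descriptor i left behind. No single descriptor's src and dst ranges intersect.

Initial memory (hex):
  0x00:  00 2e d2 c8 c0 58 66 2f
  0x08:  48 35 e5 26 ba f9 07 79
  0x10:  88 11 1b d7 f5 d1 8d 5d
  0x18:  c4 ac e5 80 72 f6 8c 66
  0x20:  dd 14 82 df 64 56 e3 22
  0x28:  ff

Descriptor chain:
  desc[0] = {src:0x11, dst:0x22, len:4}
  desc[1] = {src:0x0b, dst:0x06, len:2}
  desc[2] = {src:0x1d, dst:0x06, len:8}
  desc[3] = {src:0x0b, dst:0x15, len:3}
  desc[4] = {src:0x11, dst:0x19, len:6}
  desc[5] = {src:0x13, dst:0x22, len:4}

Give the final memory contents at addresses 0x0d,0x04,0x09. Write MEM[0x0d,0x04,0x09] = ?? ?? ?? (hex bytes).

  after D0: wrote 4B at 0x22 = 111bd7f5
  after D1: wrote 2B at 0x06 = 26ba
  after D2: wrote 8B at 0x06 = f68c66dd14111bd7
  after D3: wrote 3B at 0x15 = 111bd7
  after D4: wrote 6B at 0x19 = 111bd7f5111b
  after D5: wrote 4B at 0x22 = d7f5111b
query mem[0x0d]=0xd7, mem[0x04]=0xc0, mem[0x09]=0xdd

MEM[0x0d,0x04,0x09] = d7 c0 dd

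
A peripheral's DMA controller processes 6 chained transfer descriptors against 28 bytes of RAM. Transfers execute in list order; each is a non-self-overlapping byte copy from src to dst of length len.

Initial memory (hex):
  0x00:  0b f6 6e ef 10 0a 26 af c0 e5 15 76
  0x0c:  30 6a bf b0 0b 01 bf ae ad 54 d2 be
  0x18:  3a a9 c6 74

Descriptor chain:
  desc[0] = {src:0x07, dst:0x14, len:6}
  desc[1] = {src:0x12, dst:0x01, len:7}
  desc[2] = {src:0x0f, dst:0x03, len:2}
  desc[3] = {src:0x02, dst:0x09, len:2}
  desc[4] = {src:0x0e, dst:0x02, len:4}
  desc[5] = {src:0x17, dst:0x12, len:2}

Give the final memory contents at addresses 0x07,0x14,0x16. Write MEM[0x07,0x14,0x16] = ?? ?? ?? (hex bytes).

MEM[0x07,0x14,0x16] = 76 af e5

[0] 0x07->0x14 len=6 : af c0 e5 15 76 30
[1] 0x12->0x01 len=7 : bf ae af c0 e5 15 76
[2] 0x0f->0x03 len=2 : b0 0b
[3] 0x02->0x09 len=2 : ae b0
[4] 0x0e->0x02 len=4 : bf b0 0b 01
[5] 0x17->0x12 len=2 : 15 76
query mem[0x07]=0x76, mem[0x14]=0xaf, mem[0x16]=0xe5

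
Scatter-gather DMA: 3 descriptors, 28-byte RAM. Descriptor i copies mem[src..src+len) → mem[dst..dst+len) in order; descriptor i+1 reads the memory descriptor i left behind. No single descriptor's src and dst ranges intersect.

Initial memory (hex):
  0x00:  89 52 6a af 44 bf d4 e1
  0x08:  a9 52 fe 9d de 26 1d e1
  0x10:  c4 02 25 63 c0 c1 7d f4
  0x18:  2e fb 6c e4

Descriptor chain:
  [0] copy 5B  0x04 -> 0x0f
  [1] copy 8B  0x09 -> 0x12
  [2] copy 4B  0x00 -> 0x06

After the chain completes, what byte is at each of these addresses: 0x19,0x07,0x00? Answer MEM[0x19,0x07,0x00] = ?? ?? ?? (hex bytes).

MEM[0x19,0x07,0x00] = bf 52 89

[0] 0x04->0x0f len=5 : 44 bf d4 e1 a9
[1] 0x09->0x12 len=8 : 52 fe 9d de 26 1d 44 bf
[2] 0x00->0x06 len=4 : 89 52 6a af
query mem[0x19]=0xbf, mem[0x07]=0x52, mem[0x00]=0x89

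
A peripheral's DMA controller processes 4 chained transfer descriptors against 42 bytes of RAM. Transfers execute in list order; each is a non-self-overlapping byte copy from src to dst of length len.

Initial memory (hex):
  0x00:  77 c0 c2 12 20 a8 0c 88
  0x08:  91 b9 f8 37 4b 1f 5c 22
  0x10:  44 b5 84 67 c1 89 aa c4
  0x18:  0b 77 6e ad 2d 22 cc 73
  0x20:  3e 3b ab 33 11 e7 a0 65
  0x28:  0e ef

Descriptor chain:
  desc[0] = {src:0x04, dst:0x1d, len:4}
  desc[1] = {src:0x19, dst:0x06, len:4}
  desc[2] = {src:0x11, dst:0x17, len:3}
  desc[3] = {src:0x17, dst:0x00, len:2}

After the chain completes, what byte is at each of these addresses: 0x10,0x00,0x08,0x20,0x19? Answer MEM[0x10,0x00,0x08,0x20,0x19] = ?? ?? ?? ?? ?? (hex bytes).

  after D0: wrote 4B at 0x1d = 20a80c88
  after D1: wrote 4B at 0x06 = 776ead2d
  after D2: wrote 3B at 0x17 = b58467
  after D3: wrote 2B at 0x00 = b584
query mem[0x10]=0x44, mem[0x00]=0xb5, mem[0x08]=0xad, mem[0x20]=0x88, mem[0x19]=0x67

MEM[0x10,0x00,0x08,0x20,0x19] = 44 b5 ad 88 67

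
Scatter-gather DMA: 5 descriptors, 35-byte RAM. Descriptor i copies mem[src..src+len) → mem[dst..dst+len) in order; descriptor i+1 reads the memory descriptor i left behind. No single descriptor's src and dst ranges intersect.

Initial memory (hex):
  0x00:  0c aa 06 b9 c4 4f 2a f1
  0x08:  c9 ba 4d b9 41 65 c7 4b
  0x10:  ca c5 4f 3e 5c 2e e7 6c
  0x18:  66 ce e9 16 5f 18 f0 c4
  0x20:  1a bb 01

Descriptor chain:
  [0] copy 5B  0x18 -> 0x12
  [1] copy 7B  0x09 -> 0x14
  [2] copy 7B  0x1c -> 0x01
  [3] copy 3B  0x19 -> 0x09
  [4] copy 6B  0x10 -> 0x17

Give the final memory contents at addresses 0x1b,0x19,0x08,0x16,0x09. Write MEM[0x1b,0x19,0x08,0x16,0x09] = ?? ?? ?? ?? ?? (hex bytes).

D0: mem[0x12..0x16] <- [66 ce e9 16 5f]
D1: mem[0x14..0x1a] <- [ba 4d b9 41 65 c7 4b]
D2: mem[0x01..0x07] <- [5f 18 f0 c4 1a bb 01]
D3: mem[0x09..0x0b] <- [c7 4b 16]
D4: mem[0x17..0x1c] <- [ca c5 66 ce ba 4d]
query mem[0x1b]=0xba, mem[0x19]=0x66, mem[0x08]=0xc9, mem[0x16]=0xb9, mem[0x09]=0xc7

MEM[0x1b,0x19,0x08,0x16,0x09] = ba 66 c9 b9 c7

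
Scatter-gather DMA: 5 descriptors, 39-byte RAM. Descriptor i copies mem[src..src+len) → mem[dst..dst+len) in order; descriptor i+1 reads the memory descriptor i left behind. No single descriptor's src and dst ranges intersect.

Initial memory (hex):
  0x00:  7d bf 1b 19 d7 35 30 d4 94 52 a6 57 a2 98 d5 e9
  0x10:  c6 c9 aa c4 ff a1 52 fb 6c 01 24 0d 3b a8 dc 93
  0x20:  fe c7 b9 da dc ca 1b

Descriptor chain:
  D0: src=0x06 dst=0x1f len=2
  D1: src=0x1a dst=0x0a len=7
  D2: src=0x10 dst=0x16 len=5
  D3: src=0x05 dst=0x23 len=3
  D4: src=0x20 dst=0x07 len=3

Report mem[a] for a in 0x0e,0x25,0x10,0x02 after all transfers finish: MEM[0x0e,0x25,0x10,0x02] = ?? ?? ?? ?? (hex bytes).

D0: mem[0x1f..0x20] <- [30 d4]
D1: mem[0x0a..0x10] <- [24 0d 3b a8 dc 30 d4]
D2: mem[0x16..0x1a] <- [d4 c9 aa c4 ff]
D3: mem[0x23..0x25] <- [35 30 d4]
D4: mem[0x07..0x09] <- [d4 c7 b9]
query mem[0x0e]=0xdc, mem[0x25]=0xd4, mem[0x10]=0xd4, mem[0x02]=0x1b

MEM[0x0e,0x25,0x10,0x02] = dc d4 d4 1b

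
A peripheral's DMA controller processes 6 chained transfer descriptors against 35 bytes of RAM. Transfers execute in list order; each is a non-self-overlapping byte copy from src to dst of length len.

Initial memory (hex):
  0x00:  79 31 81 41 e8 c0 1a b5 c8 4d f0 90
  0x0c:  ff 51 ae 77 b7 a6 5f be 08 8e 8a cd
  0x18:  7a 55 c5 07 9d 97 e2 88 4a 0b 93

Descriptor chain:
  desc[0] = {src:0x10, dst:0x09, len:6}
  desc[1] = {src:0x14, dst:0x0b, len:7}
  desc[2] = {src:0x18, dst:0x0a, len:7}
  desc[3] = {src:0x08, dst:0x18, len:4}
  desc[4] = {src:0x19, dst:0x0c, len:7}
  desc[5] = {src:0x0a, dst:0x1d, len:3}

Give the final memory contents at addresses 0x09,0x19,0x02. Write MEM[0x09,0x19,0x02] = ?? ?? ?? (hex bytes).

MEM[0x09,0x19,0x02] = b7 b7 81

  after D0: wrote 6B at 0x09 = b7a65fbe088e
  after D1: wrote 7B at 0x0b = 088e8acd7a55c5
  after D2: wrote 7B at 0x0a = 7a55c5079d97e2
  after D3: wrote 4B at 0x18 = c8b77a55
  after D4: wrote 7B at 0x0c = b77a559d97e288
  after D5: wrote 3B at 0x1d = 7a55b7
query mem[0x09]=0xb7, mem[0x19]=0xb7, mem[0x02]=0x81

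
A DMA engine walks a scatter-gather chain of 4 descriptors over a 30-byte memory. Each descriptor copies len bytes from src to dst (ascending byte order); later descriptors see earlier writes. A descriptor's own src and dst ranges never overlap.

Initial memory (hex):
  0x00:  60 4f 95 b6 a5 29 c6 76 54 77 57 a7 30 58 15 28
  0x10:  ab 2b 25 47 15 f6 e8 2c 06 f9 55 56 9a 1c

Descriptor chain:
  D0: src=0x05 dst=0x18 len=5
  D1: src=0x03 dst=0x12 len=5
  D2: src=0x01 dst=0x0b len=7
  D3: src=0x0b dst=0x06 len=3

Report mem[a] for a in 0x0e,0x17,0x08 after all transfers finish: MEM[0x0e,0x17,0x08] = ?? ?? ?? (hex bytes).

MEM[0x0e,0x17,0x08] = a5 2c b6

#0 dst[0x18+5] := {0x29,0xc6,0x76,0x54,0x77}
#1 dst[0x12+5] := {0xb6,0xa5,0x29,0xc6,0x76}
#2 dst[0x0b+7] := {0x4f,0x95,0xb6,0xa5,0x29,0xc6,0x76}
#3 dst[0x06+3] := {0x4f,0x95,0xb6}
query mem[0x0e]=0xa5, mem[0x17]=0x2c, mem[0x08]=0xb6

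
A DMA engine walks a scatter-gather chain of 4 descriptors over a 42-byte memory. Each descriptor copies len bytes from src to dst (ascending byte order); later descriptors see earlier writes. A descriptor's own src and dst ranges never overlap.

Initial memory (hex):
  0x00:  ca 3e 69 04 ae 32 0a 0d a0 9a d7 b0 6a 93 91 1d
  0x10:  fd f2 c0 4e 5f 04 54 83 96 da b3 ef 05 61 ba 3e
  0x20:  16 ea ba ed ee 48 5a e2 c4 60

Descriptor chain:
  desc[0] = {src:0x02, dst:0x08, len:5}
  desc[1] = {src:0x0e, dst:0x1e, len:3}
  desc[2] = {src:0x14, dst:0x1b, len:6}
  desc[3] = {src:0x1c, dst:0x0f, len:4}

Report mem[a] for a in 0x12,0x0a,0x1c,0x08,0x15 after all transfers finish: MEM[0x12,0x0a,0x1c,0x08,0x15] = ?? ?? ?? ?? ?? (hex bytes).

MEM[0x12,0x0a,0x1c,0x08,0x15] = 96 ae 04 69 04

#0 dst[0x08+5] := {0x69,0x04,0xae,0x32,0x0a}
#1 dst[0x1e+3] := {0x91,0x1d,0xfd}
#2 dst[0x1b+6] := {0x5f,0x04,0x54,0x83,0x96,0xda}
#3 dst[0x0f+4] := {0x04,0x54,0x83,0x96}
query mem[0x12]=0x96, mem[0x0a]=0xae, mem[0x1c]=0x04, mem[0x08]=0x69, mem[0x15]=0x04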